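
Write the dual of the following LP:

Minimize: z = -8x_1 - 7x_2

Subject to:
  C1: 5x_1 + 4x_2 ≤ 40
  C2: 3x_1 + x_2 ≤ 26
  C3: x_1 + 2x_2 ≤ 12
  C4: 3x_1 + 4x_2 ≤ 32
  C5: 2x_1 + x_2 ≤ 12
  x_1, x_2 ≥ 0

Primal min cᵀx s.t. Ax ≤ b, x ≥ 0  →  Dual max −bᵀy s.t. Aᵀy ≥ −c, y ≥ 0.

Maximize: z = -40y1 - 26y2 - 12y3 - 32y4 - 12y5

Subject to:
  5y1 + 3y2 + y3 + 3y4 + 2y5 ≥ 8
  4y1 + y2 + 2y3 + 4y4 + y5 ≥ 7
  y1, y2, y3, y4, y5 ≥ 0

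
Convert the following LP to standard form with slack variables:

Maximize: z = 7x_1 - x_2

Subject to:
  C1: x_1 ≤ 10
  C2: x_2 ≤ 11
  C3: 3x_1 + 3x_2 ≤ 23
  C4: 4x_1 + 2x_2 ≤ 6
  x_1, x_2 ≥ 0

max z = 7x_1 - x_2

s.t.
  x_1 + s1 = 10
  x_2 + s2 = 11
  3x_1 + 3x_2 + s3 = 23
  4x_1 + 2x_2 + s4 = 6
  x_1, x_2, s1, s2, s3, s4 ≥ 0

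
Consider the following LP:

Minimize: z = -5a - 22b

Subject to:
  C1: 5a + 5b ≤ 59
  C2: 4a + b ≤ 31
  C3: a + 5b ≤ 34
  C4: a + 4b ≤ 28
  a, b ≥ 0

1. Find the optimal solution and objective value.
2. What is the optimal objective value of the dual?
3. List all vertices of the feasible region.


1. a = 4, b = 6, z = -152
2. -152
3. (0, 0), (7.75, 0), (6.4, 5.4), (4, 6), (0, 6.8)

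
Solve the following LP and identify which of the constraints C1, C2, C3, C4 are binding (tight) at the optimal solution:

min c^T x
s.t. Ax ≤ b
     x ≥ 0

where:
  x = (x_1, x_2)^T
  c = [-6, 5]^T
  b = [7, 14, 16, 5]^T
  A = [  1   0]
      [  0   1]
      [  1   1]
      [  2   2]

At x_1 = 2.5, x_2 = 0, compute slack b - a·x for each constraint:
  C1: 7 − 2.5 = 4.5  (slack)
  C2: 14 − 0 = 14  (slack)
  C3: 16 − 2.5 = 13.5  (slack)
  C4: 5 − 5 = 0  (binding)

Optimal: x_1 = 2.5, x_2 = 0
Binding: C4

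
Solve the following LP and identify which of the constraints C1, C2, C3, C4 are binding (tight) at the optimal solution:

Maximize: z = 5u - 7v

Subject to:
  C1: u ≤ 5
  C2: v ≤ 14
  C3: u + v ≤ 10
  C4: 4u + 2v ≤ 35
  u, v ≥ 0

At u = 5, v = 0, compute slack b - a·x for each constraint:
  C1: 5 − 5 = 0  (binding)
  C2: 14 − 0 = 14  (slack)
  C3: 10 − 5 = 5  (slack)
  C4: 35 − 20 = 15  (slack)

Optimal: u = 5, v = 0
Binding: C1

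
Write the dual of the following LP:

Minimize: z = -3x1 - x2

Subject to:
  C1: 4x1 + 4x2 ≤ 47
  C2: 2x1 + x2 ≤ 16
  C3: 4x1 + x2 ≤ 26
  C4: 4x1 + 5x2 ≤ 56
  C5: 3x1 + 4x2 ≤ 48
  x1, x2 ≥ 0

Primal min cᵀx s.t. Ax ≤ b, x ≥ 0  →  Dual max −bᵀy s.t. Aᵀy ≥ −c, y ≥ 0.

Maximize: z = -47y1 - 16y2 - 26y3 - 56y4 - 48y5

Subject to:
  4y1 + 2y2 + 4y3 + 4y4 + 3y5 ≥ 3
  4y1 + y2 + y3 + 5y4 + 4y5 ≥ 1
  y1, y2, y3, y4, y5 ≥ 0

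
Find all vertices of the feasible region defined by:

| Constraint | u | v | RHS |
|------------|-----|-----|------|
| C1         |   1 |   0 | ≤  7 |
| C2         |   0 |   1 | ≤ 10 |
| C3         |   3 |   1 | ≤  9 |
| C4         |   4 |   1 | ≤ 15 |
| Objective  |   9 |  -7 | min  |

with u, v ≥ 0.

(0, 0), (3, 0), (0, 9)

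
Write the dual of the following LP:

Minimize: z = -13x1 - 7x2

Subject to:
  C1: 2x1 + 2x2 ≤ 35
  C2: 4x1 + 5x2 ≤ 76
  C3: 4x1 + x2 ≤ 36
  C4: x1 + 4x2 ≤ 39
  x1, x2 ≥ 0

Primal min cᵀx s.t. Ax ≤ b, x ≥ 0  →  Dual max −bᵀy s.t. Aᵀy ≥ −c, y ≥ 0.

Maximize: z = -35y1 - 76y2 - 36y3 - 39y4

Subject to:
  2y1 + 4y2 + 4y3 + y4 ≥ 13
  2y1 + 5y2 + y3 + 4y4 ≥ 7
  y1, y2, y3, y4 ≥ 0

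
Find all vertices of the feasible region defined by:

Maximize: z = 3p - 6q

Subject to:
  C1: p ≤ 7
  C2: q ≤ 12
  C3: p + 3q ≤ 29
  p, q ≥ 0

(0, 0), (7, 0), (7, 7.333), (0, 9.667)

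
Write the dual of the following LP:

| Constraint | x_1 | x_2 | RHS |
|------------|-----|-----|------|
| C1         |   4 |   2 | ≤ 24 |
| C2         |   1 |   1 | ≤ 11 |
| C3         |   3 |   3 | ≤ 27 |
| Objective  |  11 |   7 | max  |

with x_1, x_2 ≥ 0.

Primal max cᵀx s.t. Ax ≤ b, x ≥ 0  →  Dual min bᵀy s.t. Aᵀy ≥ c, y ≥ 0.

Minimize: z = 24y1 + 11y2 + 27y3

Subject to:
  4y1 + y2 + 3y3 ≥ 11
  2y1 + y2 + 3y3 ≥ 7
  y1, y2, y3 ≥ 0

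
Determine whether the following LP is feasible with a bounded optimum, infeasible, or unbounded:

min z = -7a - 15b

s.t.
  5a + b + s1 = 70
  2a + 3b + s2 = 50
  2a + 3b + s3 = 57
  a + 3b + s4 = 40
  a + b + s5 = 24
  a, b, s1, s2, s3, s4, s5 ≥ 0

Feasible with a bounded optimal solution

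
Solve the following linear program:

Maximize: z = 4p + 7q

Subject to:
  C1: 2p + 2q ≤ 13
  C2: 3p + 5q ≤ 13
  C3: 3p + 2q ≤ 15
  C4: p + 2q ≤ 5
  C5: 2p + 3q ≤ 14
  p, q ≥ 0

Evaluate the objective at each vertex of the feasible region:
  z(0, 0) = 0
  z(4.333, 0) = 17.33
  z(1, 2) = 18  ←
  z(0, 2.5) = 17.5
The maximum is at p = 1, q = 2.

p = 1, q = 2, z = 18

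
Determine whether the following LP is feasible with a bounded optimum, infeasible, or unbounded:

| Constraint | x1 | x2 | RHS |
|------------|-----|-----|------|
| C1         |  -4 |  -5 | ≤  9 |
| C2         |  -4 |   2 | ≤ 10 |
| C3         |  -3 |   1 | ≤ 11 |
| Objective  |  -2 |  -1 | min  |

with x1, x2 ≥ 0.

Unbounded (objective can decrease without bound)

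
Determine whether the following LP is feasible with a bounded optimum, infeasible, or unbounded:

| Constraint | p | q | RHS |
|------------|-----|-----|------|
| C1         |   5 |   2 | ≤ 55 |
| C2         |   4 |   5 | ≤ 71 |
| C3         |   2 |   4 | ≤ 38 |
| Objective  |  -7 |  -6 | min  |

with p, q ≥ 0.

Feasible with a bounded optimal solution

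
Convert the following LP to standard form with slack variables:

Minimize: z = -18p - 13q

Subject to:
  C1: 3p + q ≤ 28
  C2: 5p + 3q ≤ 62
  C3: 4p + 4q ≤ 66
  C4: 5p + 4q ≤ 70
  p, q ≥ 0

min z = -18p - 13q

s.t.
  3p + q + s1 = 28
  5p + 3q + s2 = 62
  4p + 4q + s3 = 66
  5p + 4q + s4 = 70
  p, q, s1, s2, s3, s4 ≥ 0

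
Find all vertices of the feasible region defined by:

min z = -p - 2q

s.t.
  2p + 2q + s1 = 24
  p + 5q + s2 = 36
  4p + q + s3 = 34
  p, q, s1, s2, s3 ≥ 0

(0, 0), (8.5, 0), (7.333, 4.667), (6, 6), (0, 7.2)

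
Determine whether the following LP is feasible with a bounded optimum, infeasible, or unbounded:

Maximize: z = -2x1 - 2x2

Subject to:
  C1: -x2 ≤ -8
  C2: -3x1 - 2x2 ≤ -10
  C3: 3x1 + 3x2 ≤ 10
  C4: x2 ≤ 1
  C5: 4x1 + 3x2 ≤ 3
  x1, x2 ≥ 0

Infeasible (no feasible solution exists)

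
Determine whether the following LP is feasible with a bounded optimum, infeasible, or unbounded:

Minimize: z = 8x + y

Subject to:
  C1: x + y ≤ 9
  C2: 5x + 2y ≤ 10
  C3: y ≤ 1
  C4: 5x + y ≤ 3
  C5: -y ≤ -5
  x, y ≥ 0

Infeasible (no feasible solution exists)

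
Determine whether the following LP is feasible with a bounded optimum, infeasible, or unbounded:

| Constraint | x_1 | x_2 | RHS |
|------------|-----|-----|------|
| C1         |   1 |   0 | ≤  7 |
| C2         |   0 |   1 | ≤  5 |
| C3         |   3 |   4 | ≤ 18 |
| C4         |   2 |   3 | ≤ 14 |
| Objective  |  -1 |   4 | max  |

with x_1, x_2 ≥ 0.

Feasible with a bounded optimal solution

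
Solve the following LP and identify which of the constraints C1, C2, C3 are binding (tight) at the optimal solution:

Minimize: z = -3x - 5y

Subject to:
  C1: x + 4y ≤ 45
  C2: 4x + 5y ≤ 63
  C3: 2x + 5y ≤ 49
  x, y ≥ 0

At x = 7, y = 7, compute slack b - a·x for each constraint:
  C1: 45 − 35 = 10  (slack)
  C2: 63 − 63 = 0  (binding)
  C3: 49 − 49 = 0  (binding)

Optimal: x = 7, y = 7
Binding: C2, C3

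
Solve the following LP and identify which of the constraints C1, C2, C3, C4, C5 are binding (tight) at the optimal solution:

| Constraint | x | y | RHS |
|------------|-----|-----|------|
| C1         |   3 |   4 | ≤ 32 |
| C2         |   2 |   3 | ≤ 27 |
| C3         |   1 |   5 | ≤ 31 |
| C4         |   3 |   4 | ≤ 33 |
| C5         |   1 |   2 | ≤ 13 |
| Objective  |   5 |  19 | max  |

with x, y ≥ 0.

At x = 1, y = 6, compute slack b - a·x for each constraint:
  C1: 32 − 27 = 5  (slack)
  C2: 27 − 20 = 7  (slack)
  C3: 31 − 31 = 0  (binding)
  C4: 33 − 27 = 6  (slack)
  C5: 13 − 13 = 0  (binding)

Optimal: x = 1, y = 6
Binding: C3, C5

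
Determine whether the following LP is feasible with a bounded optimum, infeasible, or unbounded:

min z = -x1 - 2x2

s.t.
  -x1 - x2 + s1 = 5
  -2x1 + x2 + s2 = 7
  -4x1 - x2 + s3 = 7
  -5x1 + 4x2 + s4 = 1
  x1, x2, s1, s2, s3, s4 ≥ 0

Unbounded (objective can decrease without bound)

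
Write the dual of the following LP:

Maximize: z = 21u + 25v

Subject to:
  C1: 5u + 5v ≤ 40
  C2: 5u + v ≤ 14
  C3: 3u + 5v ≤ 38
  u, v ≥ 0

Primal max cᵀx s.t. Ax ≤ b, x ≥ 0  →  Dual min bᵀy s.t. Aᵀy ≥ c, y ≥ 0.

Minimize: z = 40y1 + 14y2 + 38y3

Subject to:
  5y1 + 5y2 + 3y3 ≥ 21
  5y1 + y2 + 5y3 ≥ 25
  y1, y2, y3 ≥ 0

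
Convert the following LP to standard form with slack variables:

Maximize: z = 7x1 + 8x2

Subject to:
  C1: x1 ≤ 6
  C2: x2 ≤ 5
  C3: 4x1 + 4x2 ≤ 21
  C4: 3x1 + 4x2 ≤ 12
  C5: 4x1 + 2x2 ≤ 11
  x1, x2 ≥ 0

max z = 7x1 + 8x2

s.t.
  x1 + s1 = 6
  x2 + s2 = 5
  4x1 + 4x2 + s3 = 21
  3x1 + 4x2 + s4 = 12
  4x1 + 2x2 + s5 = 11
  x1, x2, s1, s2, s3, s4, s5 ≥ 0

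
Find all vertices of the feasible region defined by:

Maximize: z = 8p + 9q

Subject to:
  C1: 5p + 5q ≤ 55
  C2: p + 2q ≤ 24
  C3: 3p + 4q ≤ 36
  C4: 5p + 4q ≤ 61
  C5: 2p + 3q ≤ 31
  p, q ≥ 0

(0, 0), (11, 0), (8, 3), (0, 9)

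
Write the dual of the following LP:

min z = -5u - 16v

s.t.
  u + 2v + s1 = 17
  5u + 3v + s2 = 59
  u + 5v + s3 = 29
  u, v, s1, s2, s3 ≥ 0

Primal min cᵀx s.t. Ax ≤ b, x ≥ 0  →  Dual max −bᵀy s.t. Aᵀy ≥ −c, y ≥ 0.

Maximize: z = -17y1 - 59y2 - 29y3

Subject to:
  y1 + 5y2 + y3 ≥ 5
  2y1 + 3y2 + 5y3 ≥ 16
  y1, y2, y3 ≥ 0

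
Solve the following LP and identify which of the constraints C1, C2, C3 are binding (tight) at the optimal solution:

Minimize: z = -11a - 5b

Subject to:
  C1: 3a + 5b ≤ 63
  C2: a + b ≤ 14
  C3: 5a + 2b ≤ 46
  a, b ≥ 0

At a = 6, b = 8, compute slack b - a·x for each constraint:
  C1: 63 − 58 = 5  (slack)
  C2: 14 − 14 = 0  (binding)
  C3: 46 − 46 = 0  (binding)

Optimal: a = 6, b = 8
Binding: C2, C3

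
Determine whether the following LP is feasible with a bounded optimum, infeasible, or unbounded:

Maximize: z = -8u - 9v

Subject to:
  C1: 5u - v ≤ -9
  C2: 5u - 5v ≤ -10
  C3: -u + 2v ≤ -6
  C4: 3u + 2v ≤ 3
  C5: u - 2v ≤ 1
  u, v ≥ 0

Infeasible (no feasible solution exists)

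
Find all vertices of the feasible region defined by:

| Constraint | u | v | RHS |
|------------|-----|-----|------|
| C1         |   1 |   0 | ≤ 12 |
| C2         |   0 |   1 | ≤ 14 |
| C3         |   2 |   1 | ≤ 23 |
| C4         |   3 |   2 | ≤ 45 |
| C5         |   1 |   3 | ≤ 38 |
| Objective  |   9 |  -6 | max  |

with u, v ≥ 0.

(0, 0), (11.5, 0), (6.2, 10.6), (0, 12.67)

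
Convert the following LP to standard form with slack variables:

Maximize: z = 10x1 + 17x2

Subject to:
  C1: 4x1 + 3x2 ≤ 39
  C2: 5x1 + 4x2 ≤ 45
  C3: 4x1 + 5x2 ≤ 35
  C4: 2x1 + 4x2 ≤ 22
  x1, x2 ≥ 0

max z = 10x1 + 17x2

s.t.
  4x1 + 3x2 + s1 = 39
  5x1 + 4x2 + s2 = 45
  4x1 + 5x2 + s3 = 35
  2x1 + 4x2 + s4 = 22
  x1, x2, s1, s2, s3, s4 ≥ 0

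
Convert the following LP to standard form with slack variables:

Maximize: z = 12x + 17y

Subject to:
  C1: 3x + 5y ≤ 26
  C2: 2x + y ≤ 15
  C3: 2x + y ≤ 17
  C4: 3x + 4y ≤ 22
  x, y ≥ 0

max z = 12x + 17y

s.t.
  3x + 5y + s1 = 26
  2x + y + s2 = 15
  2x + y + s3 = 17
  3x + 4y + s4 = 22
  x, y, s1, s2, s3, s4 ≥ 0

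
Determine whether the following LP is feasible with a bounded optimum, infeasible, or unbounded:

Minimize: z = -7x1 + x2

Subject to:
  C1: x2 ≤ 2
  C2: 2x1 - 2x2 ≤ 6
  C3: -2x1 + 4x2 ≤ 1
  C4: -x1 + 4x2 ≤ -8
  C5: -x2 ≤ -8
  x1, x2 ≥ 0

Infeasible (no feasible solution exists)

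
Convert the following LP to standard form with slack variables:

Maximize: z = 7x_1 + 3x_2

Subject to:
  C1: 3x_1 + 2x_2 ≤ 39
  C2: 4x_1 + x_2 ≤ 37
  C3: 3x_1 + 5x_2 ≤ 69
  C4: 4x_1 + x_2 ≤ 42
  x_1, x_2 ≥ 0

max z = 7x_1 + 3x_2

s.t.
  3x_1 + 2x_2 + s1 = 39
  4x_1 + x_2 + s2 = 37
  3x_1 + 5x_2 + s3 = 69
  4x_1 + x_2 + s4 = 42
  x_1, x_2, s1, s2, s3, s4 ≥ 0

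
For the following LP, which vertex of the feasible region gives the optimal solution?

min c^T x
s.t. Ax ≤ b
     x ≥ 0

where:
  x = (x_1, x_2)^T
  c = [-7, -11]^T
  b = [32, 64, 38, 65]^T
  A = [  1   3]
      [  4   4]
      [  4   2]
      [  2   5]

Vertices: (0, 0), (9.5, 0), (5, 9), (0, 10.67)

Evaluate the objective at each vertex of the feasible region:
  z(0, 0) = 0
  z(9.5, 0) = -66.5
  z(5, 9) = -134  ←
  z(0, 10.67) = -117.3
The minimum is at x_1 = 5, x_2 = 9.

(5, 9)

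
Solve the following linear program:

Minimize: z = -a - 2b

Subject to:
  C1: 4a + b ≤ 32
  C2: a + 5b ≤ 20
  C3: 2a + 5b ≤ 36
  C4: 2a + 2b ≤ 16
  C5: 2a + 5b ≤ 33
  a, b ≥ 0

Evaluate the objective at each vertex of the feasible region:
  z(0, 0) = 0
  z(8, 0) = -8
  z(5, 3) = -11  ←
  z(0, 4) = -8
The minimum is at a = 5, b = 3.

a = 5, b = 3, z = -11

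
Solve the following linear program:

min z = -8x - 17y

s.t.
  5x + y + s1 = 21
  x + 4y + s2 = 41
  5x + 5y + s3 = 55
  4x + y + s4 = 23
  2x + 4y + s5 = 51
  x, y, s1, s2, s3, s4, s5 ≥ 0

Evaluate the objective at each vertex of the feasible region:
  z(0, 0) = 0
  z(4.2, 0) = -33.6
  z(2.5, 8.5) = -164.5
  z(1, 10) = -178  ←
  z(0, 10.25) = -174.2
The minimum is at x = 1, y = 10.

x = 1, y = 10, z = -178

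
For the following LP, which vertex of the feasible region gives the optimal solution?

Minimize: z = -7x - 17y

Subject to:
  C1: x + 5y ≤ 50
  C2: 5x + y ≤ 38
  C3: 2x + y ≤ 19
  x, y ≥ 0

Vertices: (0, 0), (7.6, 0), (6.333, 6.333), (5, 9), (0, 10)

Evaluate the objective at each vertex of the feasible region:
  z(0, 0) = 0
  z(7.6, 0) = -53.2
  z(6.333, 6.333) = -152
  z(5, 9) = -188  ←
  z(0, 10) = -170
The minimum is at x = 5, y = 9.

(5, 9)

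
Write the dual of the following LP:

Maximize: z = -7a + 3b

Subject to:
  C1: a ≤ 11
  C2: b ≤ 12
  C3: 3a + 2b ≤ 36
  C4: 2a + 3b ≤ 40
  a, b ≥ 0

Primal max cᵀx s.t. Ax ≤ b, x ≥ 0  →  Dual min bᵀy s.t. Aᵀy ≥ c, y ≥ 0.

Minimize: z = 11y1 + 12y2 + 36y3 + 40y4

Subject to:
  y1 + 3y3 + 2y4 ≥ -7
  y2 + 2y3 + 3y4 ≥ 3
  y1, y2, y3, y4 ≥ 0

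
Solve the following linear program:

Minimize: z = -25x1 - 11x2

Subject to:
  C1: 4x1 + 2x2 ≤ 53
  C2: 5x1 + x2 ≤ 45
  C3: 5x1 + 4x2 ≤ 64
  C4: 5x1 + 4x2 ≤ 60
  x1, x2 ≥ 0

Evaluate the objective at each vertex of the feasible region:
  z(0, 0) = 0
  z(9, 0) = -225
  z(8, 5) = -255  ←
  z(0, 15) = -165
The minimum is at x1 = 8, x2 = 5.

x1 = 8, x2 = 5, z = -255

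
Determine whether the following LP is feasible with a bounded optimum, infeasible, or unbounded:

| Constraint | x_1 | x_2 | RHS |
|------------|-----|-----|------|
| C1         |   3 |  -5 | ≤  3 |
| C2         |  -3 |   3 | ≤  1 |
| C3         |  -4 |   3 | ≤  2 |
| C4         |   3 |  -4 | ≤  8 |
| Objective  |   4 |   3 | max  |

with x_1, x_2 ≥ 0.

Unbounded (objective can increase without bound)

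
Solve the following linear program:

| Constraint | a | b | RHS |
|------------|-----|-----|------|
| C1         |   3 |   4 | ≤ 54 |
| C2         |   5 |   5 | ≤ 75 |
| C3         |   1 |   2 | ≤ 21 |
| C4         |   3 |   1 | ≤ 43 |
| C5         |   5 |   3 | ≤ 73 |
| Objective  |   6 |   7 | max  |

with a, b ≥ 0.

Evaluate the objective at each vertex of the feasible region:
  z(0, 0) = 0
  z(14.33, 0) = 86
  z(14, 1) = 91
  z(9, 6) = 96  ←
  z(0, 10.5) = 73.5
The maximum is at a = 9, b = 6.

a = 9, b = 6, z = 96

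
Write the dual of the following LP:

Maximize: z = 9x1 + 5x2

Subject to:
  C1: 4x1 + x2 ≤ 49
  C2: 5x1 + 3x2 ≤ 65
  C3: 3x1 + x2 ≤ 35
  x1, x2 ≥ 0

Primal max cᵀx s.t. Ax ≤ b, x ≥ 0  →  Dual min bᵀy s.t. Aᵀy ≥ c, y ≥ 0.

Minimize: z = 49y1 + 65y2 + 35y3

Subject to:
  4y1 + 5y2 + 3y3 ≥ 9
  y1 + 3y2 + y3 ≥ 5
  y1, y2, y3 ≥ 0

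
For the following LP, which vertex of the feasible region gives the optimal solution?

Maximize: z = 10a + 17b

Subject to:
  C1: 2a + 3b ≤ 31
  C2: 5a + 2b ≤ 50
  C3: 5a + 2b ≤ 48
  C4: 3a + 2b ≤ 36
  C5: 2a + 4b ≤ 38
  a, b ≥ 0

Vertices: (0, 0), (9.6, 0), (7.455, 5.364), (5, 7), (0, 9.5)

Evaluate the objective at each vertex of the feasible region:
  z(0, 0) = 0
  z(9.6, 0) = 96
  z(7.455, 5.364) = 165.7
  z(5, 7) = 169  ←
  z(0, 9.5) = 161.5
The maximum is at a = 5, b = 7.

(5, 7)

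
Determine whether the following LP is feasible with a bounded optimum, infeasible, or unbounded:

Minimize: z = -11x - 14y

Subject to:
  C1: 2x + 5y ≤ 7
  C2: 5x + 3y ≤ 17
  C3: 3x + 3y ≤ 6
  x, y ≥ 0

Feasible with a bounded optimal solution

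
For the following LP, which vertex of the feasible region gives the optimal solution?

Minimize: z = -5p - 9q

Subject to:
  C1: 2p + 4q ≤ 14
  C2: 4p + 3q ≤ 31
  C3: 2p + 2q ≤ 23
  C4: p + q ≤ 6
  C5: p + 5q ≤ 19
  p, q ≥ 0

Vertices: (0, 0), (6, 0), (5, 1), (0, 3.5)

Evaluate the objective at each vertex of the feasible region:
  z(0, 0) = 0
  z(6, 0) = -30
  z(5, 1) = -34  ←
  z(0, 3.5) = -31.5
The minimum is at p = 5, q = 1.

(5, 1)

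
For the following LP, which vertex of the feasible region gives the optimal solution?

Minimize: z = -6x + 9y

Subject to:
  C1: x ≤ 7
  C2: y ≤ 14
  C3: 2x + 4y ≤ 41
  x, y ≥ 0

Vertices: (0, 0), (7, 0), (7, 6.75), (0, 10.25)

Evaluate the objective at each vertex of the feasible region:
  z(0, 0) = 0
  z(7, 0) = -42  ←
  z(7, 6.75) = 18.75
  z(0, 10.25) = 92.25
The minimum is at x = 7, y = 0.

(7, 0)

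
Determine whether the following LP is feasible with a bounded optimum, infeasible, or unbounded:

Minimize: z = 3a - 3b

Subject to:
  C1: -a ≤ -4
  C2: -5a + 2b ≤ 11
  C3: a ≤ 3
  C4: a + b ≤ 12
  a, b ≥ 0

Infeasible (no feasible solution exists)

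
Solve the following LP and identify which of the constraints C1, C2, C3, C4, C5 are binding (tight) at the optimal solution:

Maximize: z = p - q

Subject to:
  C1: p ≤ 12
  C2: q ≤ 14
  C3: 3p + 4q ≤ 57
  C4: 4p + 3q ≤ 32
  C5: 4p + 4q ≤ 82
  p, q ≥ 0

At p = 8, q = 0, compute slack b - a·x for each constraint:
  C1: 12 − 8 = 4  (slack)
  C2: 14 − 0 = 14  (slack)
  C3: 57 − 24 = 33  (slack)
  C4: 32 − 32 = 0  (binding)
  C5: 82 − 32 = 50  (slack)

Optimal: p = 8, q = 0
Binding: C4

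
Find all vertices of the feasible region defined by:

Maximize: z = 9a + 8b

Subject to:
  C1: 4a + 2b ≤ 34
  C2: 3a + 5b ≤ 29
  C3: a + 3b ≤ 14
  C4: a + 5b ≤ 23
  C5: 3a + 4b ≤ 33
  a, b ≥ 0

(0, 0), (8.5, 0), (8, 1), (4.25, 3.25), (0.5, 4.5), (0, 4.6)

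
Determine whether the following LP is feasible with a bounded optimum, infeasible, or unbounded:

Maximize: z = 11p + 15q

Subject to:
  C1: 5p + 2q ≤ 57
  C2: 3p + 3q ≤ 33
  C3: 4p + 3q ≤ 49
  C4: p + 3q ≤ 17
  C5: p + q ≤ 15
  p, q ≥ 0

Feasible with a bounded optimal solution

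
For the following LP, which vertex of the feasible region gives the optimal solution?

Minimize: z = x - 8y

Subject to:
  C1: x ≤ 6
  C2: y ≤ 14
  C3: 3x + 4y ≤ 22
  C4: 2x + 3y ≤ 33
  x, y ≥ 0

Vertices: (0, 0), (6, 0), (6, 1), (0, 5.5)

Evaluate the objective at each vertex of the feasible region:
  z(0, 0) = 0
  z(6, 0) = 6
  z(6, 1) = -2
  z(0, 5.5) = -44  ←
The minimum is at x = 0, y = 5.5.

(0, 5.5)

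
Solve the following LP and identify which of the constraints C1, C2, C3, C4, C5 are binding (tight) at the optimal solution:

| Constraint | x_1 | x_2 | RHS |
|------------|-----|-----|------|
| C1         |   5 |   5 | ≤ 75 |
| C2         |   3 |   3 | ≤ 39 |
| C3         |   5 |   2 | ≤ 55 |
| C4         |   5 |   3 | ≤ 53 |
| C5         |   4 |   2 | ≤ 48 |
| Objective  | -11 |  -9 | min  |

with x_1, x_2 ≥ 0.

At x_1 = 7, x_2 = 6, compute slack b - a·x for each constraint:
  C1: 75 − 65 = 10  (slack)
  C2: 39 − 39 = 0  (binding)
  C3: 55 − 47 = 8  (slack)
  C4: 53 − 53 = 0  (binding)
  C5: 48 − 40 = 8  (slack)

Optimal: x_1 = 7, x_2 = 6
Binding: C2, C4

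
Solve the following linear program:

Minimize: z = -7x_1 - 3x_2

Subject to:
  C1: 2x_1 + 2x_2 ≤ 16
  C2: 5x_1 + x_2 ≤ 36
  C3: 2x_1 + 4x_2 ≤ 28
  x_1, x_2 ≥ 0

Evaluate the objective at each vertex of the feasible region:
  z(0, 0) = 0
  z(7.2, 0) = -50.4
  z(7, 1) = -52  ←
  z(2, 6) = -32
  z(0, 7) = -21
The minimum is at x_1 = 7, x_2 = 1.

x_1 = 7, x_2 = 1, z = -52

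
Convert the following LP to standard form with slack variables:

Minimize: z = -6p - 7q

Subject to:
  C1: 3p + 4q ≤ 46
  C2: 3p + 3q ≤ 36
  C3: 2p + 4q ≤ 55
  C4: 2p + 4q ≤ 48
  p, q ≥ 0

min z = -6p - 7q

s.t.
  3p + 4q + s1 = 46
  3p + 3q + s2 = 36
  2p + 4q + s3 = 55
  2p + 4q + s4 = 48
  p, q, s1, s2, s3, s4 ≥ 0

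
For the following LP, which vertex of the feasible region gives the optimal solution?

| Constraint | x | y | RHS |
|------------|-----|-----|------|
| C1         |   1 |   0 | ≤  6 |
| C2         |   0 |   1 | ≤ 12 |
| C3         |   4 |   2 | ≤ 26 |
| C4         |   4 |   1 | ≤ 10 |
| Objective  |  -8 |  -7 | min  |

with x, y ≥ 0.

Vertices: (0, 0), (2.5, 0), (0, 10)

Evaluate the objective at each vertex of the feasible region:
  z(0, 0) = 0
  z(2.5, 0) = -20
  z(0, 10) = -70  ←
The minimum is at x = 0, y = 10.

(0, 10)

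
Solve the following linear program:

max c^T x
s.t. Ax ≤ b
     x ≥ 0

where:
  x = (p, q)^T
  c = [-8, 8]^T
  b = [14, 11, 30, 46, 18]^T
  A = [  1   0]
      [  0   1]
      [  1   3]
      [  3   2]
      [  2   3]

Evaluate the objective at each vertex of the feasible region:
  z(0, 0) = 0
  z(9, 0) = -72
  z(0, 6) = 48  ←
The maximum is at p = 0, q = 6.

p = 0, q = 6, z = 48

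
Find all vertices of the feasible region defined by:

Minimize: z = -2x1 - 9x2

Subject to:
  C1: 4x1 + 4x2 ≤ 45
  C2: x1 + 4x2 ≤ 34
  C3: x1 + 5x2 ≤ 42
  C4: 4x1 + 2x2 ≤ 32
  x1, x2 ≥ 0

(0, 0), (8, 0), (4.75, 6.5), (3.667, 7.583), (2, 8), (0, 8.4)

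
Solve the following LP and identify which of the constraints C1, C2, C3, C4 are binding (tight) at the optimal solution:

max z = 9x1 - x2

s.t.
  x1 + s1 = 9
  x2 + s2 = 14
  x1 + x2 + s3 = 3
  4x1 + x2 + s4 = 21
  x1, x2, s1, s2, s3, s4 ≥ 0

At x1 = 3, x2 = 0, compute slack b - a·x for each constraint:
  C1: 9 − 3 = 6  (slack)
  C2: 14 − 0 = 14  (slack)
  C3: 3 − 3 = 0  (binding)
  C4: 21 − 12 = 9  (slack)

Optimal: x1 = 3, x2 = 0
Binding: C3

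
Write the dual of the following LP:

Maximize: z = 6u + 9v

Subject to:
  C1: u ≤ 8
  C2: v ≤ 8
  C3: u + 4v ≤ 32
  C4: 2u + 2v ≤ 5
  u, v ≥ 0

Primal max cᵀx s.t. Ax ≤ b, x ≥ 0  →  Dual min bᵀy s.t. Aᵀy ≥ c, y ≥ 0.

Minimize: z = 8y1 + 8y2 + 32y3 + 5y4

Subject to:
  y1 + y3 + 2y4 ≥ 6
  y2 + 4y3 + 2y4 ≥ 9
  y1, y2, y3, y4 ≥ 0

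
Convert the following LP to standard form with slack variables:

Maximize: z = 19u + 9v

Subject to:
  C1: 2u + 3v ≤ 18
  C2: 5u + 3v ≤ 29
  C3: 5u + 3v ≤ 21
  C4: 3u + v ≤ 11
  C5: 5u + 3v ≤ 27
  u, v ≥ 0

max z = 19u + 9v

s.t.
  2u + 3v + s1 = 18
  5u + 3v + s2 = 29
  5u + 3v + s3 = 21
  3u + v + s4 = 11
  5u + 3v + s5 = 27
  u, v, s1, s2, s3, s4, s5 ≥ 0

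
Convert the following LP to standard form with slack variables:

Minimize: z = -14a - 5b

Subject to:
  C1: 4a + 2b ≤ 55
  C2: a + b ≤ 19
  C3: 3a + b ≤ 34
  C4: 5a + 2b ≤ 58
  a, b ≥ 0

min z = -14a - 5b

s.t.
  4a + 2b + s1 = 55
  a + b + s2 = 19
  3a + b + s3 = 34
  5a + 2b + s4 = 58
  a, b, s1, s2, s3, s4 ≥ 0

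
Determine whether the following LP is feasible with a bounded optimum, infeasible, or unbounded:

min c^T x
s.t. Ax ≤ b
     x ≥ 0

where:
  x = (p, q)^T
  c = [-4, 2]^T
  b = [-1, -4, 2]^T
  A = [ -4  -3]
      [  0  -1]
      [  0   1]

Infeasible (no feasible solution exists)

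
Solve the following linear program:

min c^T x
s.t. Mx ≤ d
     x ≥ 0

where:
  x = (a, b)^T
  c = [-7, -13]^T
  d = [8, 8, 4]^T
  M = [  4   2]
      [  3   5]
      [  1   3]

Evaluate the objective at each vertex of the feasible region:
  z(0, 0) = 0
  z(2, 0) = -14
  z(1.714, 0.5714) = -19.43
  z(1, 1) = -20  ←
  z(0, 1.333) = -17.33
The minimum is at a = 1, b = 1.

a = 1, b = 1, z = -20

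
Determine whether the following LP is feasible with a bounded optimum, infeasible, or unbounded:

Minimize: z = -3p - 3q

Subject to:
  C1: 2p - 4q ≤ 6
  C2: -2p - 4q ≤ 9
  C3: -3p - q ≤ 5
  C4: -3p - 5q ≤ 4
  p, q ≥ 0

Unbounded (objective can decrease without bound)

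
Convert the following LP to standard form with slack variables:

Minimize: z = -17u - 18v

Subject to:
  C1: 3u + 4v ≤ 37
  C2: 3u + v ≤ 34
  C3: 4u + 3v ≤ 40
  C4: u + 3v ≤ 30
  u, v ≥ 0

min z = -17u - 18v

s.t.
  3u + 4v + s1 = 37
  3u + v + s2 = 34
  4u + 3v + s3 = 40
  u + 3v + s4 = 30
  u, v, s1, s2, s3, s4 ≥ 0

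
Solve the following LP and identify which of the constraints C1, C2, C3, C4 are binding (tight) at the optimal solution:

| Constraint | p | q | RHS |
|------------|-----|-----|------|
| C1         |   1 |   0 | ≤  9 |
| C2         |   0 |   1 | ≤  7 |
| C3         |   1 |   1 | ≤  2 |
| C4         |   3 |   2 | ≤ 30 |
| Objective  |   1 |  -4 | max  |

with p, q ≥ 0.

At p = 2, q = 0, compute slack b - a·x for each constraint:
  C1: 9 − 2 = 7  (slack)
  C2: 7 − 0 = 7  (slack)
  C3: 2 − 2 = 0  (binding)
  C4: 30 − 6 = 24  (slack)

Optimal: p = 2, q = 0
Binding: C3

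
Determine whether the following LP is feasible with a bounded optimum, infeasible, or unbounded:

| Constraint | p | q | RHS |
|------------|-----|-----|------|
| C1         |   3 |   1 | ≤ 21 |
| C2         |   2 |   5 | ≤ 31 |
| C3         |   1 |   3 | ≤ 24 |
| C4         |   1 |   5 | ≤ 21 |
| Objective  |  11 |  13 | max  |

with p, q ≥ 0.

Feasible with a bounded optimal solution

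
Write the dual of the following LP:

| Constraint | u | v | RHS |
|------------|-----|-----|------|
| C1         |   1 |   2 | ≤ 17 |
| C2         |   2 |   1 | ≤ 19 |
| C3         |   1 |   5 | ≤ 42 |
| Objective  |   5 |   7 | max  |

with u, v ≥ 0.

Primal max cᵀx s.t. Ax ≤ b, x ≥ 0  →  Dual min bᵀy s.t. Aᵀy ≥ c, y ≥ 0.

Minimize: z = 17y1 + 19y2 + 42y3

Subject to:
  y1 + 2y2 + y3 ≥ 5
  2y1 + y2 + 5y3 ≥ 7
  y1, y2, y3 ≥ 0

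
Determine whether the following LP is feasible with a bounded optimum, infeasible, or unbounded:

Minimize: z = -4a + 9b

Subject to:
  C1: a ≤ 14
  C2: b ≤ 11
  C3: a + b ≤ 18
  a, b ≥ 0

Feasible with a bounded optimal solution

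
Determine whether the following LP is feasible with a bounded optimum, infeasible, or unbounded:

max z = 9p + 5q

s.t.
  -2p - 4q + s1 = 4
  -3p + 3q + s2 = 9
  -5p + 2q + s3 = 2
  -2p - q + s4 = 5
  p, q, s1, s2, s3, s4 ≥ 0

Unbounded (objective can increase without bound)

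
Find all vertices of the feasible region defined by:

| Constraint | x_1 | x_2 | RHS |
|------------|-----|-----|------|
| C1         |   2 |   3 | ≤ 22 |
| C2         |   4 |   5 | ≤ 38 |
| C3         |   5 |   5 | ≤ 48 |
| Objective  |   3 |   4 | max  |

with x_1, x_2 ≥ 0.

(0, 0), (9.5, 0), (2, 6), (0, 7.333)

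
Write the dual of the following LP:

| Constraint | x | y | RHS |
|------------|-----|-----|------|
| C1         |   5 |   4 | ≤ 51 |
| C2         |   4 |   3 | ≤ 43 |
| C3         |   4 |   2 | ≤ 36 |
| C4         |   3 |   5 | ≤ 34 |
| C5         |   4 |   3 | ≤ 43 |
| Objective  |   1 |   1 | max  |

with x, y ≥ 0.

Primal max cᵀx s.t. Ax ≤ b, x ≥ 0  →  Dual min bᵀy s.t. Aᵀy ≥ c, y ≥ 0.

Minimize: z = 51y1 + 43y2 + 36y3 + 34y4 + 43y5

Subject to:
  5y1 + 4y2 + 4y3 + 3y4 + 4y5 ≥ 1
  4y1 + 3y2 + 2y3 + 5y4 + 3y5 ≥ 1
  y1, y2, y3, y4, y5 ≥ 0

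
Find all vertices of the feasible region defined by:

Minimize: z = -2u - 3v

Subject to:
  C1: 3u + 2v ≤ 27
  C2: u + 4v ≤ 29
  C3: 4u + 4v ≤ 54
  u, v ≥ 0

(0, 0), (9, 0), (5, 6), (0, 7.25)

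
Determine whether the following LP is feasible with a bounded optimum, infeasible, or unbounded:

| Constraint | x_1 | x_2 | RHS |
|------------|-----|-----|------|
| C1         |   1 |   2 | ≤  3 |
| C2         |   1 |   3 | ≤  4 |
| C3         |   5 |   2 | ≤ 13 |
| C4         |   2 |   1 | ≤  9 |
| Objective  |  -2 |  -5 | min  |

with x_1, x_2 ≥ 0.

Feasible with a bounded optimal solution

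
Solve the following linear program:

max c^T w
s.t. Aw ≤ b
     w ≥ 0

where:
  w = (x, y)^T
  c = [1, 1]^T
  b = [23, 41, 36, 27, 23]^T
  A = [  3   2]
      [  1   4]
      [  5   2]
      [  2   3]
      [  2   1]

Evaluate the objective at each vertex of the feasible region:
  z(0, 0) = 0
  z(7.2, 0) = 7.2
  z(6.5, 1.75) = 8.25
  z(3, 7) = 10  ←
  z(0, 9) = 9
The maximum is at x = 3, y = 7.

x = 3, y = 7, z = 10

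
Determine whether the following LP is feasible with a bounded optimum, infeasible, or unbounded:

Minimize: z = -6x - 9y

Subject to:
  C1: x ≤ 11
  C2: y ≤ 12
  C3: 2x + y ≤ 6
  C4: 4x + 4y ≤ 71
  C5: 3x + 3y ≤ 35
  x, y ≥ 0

Feasible with a bounded optimal solution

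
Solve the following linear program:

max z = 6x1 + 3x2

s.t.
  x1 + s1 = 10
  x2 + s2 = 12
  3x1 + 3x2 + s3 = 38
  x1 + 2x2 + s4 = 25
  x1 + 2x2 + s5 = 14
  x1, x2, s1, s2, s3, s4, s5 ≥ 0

Evaluate the objective at each vertex of the feasible region:
  z(0, 0) = 0
  z(10, 0) = 60
  z(10, 2) = 66  ←
  z(0, 7) = 21
The maximum is at x1 = 10, x2 = 2.

x1 = 10, x2 = 2, z = 66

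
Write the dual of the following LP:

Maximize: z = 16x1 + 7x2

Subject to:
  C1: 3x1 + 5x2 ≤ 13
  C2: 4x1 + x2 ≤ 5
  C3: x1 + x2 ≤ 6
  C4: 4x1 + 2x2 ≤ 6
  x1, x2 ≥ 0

Primal max cᵀx s.t. Ax ≤ b, x ≥ 0  →  Dual min bᵀy s.t. Aᵀy ≥ c, y ≥ 0.

Minimize: z = 13y1 + 5y2 + 6y3 + 6y4

Subject to:
  3y1 + 4y2 + y3 + 4y4 ≥ 16
  5y1 + y2 + y3 + 2y4 ≥ 7
  y1, y2, y3, y4 ≥ 0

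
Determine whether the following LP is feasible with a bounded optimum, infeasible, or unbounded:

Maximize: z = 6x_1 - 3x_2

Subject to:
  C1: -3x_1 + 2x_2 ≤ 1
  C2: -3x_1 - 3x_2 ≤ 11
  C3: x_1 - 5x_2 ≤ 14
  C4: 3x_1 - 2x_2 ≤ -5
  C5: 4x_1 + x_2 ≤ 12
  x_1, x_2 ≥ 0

Infeasible (no feasible solution exists)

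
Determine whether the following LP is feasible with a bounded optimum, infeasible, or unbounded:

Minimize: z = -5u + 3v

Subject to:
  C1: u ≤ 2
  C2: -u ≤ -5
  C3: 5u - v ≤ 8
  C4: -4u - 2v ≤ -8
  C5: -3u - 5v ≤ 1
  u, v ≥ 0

Infeasible (no feasible solution exists)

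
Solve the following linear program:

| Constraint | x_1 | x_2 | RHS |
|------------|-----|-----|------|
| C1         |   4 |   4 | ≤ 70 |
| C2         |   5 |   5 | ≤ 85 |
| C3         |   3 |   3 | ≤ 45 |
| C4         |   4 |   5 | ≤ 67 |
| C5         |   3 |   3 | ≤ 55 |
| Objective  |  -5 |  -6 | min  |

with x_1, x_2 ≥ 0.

Evaluate the objective at each vertex of the feasible region:
  z(0, 0) = 0
  z(15, 0) = -75
  z(8, 7) = -82  ←
  z(0, 13.4) = -80.4
The minimum is at x_1 = 8, x_2 = 7.

x_1 = 8, x_2 = 7, z = -82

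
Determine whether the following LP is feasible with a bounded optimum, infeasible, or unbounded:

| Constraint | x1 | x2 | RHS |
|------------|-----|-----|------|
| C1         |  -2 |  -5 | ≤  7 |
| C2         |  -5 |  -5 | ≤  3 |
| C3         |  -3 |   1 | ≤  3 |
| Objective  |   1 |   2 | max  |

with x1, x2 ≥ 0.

Unbounded (objective can increase without bound)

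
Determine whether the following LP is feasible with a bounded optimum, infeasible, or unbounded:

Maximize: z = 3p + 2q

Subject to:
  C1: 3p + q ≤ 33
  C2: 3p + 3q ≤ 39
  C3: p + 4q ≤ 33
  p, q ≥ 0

Feasible with a bounded optimal solution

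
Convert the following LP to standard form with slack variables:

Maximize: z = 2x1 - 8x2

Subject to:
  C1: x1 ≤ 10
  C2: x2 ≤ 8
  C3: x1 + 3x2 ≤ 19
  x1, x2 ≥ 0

max z = 2x1 - 8x2

s.t.
  x1 + s1 = 10
  x2 + s2 = 8
  x1 + 3x2 + s3 = 19
  x1, x2, s1, s2, s3 ≥ 0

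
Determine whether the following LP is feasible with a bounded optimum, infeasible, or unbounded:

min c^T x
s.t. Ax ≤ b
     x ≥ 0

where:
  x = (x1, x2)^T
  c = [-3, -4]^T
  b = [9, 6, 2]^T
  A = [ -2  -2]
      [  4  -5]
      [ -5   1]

Unbounded (objective can decrease without bound)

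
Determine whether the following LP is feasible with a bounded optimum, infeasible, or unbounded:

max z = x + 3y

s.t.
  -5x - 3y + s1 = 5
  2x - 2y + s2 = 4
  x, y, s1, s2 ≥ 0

Unbounded (objective can increase without bound)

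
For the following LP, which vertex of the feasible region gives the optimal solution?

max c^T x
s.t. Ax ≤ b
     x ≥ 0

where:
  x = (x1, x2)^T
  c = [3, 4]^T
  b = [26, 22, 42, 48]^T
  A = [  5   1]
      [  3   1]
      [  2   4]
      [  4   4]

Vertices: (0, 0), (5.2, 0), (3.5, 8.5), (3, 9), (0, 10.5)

Evaluate the objective at each vertex of the feasible region:
  z(0, 0) = 0
  z(5.2, 0) = 15.6
  z(3.5, 8.5) = 44.5
  z(3, 9) = 45  ←
  z(0, 10.5) = 42
The maximum is at x1 = 3, x2 = 9.

(3, 9)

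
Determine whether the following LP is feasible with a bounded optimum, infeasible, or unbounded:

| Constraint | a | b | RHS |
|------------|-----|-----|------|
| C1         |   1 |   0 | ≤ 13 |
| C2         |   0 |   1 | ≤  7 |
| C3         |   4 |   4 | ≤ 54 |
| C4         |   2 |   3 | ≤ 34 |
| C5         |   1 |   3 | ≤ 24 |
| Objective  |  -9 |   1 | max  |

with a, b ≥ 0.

Feasible with a bounded optimal solution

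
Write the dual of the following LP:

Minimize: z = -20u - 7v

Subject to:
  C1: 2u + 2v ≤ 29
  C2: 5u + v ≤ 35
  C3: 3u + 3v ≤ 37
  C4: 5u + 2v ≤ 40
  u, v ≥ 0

Primal min cᵀx s.t. Ax ≤ b, x ≥ 0  →  Dual max −bᵀy s.t. Aᵀy ≥ −c, y ≥ 0.

Maximize: z = -29y1 - 35y2 - 37y3 - 40y4

Subject to:
  2y1 + 5y2 + 3y3 + 5y4 ≥ 20
  2y1 + y2 + 3y3 + 2y4 ≥ 7
  y1, y2, y3, y4 ≥ 0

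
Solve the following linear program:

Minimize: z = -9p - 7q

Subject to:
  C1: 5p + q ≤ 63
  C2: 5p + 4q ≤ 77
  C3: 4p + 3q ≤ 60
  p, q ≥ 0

Evaluate the objective at each vertex of the feasible region:
  z(0, 0) = 0
  z(12.6, 0) = -113.4
  z(11.73, 4.364) = -136.1
  z(9, 8) = -137  ←
  z(0, 19.25) = -134.8
The minimum is at p = 9, q = 8.

p = 9, q = 8, z = -137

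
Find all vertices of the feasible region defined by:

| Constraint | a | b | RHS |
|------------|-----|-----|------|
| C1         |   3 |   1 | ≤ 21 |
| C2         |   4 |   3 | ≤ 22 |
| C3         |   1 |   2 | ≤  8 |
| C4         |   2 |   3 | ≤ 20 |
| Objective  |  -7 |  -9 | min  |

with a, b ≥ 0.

(0, 0), (5.5, 0), (4, 2), (0, 4)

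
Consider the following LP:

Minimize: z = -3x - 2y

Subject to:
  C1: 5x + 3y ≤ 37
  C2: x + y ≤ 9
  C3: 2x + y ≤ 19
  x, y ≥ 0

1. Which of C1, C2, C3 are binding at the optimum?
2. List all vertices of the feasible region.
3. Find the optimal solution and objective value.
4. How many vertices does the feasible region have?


1. C1, C2
2. (0, 0), (7.4, 0), (5, 4), (0, 9)
3. x = 5, y = 4, z = -23
4. 4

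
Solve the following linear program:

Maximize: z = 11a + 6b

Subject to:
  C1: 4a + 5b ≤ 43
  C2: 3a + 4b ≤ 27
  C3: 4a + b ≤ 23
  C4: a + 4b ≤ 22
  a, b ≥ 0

Evaluate the objective at each vertex of the feasible region:
  z(0, 0) = 0
  z(5.75, 0) = 63.25
  z(5, 3) = 73  ←
  z(2.5, 4.875) = 56.75
  z(0, 5.5) = 33
The maximum is at a = 5, b = 3.

a = 5, b = 3, z = 73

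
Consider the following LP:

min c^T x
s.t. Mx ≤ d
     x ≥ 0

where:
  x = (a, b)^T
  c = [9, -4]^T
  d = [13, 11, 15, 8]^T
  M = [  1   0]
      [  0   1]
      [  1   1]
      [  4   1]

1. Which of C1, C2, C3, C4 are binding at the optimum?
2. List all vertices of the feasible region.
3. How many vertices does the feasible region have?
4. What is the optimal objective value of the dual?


1. C4
2. (0, 0), (2, 0), (0, 8)
3. 3
4. -32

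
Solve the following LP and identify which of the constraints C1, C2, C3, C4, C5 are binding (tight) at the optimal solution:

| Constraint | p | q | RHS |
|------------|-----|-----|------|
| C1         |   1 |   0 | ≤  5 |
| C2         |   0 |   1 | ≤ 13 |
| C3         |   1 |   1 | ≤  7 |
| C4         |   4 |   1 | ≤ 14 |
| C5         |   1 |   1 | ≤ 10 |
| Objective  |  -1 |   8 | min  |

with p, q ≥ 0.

At p = 3.5, q = 0, compute slack b - a·x for each constraint:
  C1: 5 − 3.5 = 1.5  (slack)
  C2: 13 − 0 = 13  (slack)
  C3: 7 − 3.5 = 3.5  (slack)
  C4: 14 − 14 = 0  (binding)
  C5: 10 − 3.5 = 6.5  (slack)

Optimal: p = 3.5, q = 0
Binding: C4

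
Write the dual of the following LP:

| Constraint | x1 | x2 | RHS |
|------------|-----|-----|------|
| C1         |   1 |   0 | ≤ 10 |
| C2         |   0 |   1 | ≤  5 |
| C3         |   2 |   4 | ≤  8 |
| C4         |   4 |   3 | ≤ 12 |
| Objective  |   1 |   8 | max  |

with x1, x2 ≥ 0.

Primal max cᵀx s.t. Ax ≤ b, x ≥ 0  →  Dual min bᵀy s.t. Aᵀy ≥ c, y ≥ 0.

Minimize: z = 10y1 + 5y2 + 8y3 + 12y4

Subject to:
  y1 + 2y3 + 4y4 ≥ 1
  y2 + 4y3 + 3y4 ≥ 8
  y1, y2, y3, y4 ≥ 0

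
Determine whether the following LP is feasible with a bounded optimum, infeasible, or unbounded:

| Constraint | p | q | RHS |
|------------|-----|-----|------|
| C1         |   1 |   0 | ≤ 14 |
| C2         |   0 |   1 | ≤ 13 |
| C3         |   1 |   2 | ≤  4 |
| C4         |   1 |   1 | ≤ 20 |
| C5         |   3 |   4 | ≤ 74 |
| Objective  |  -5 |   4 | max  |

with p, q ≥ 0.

Feasible with a bounded optimal solution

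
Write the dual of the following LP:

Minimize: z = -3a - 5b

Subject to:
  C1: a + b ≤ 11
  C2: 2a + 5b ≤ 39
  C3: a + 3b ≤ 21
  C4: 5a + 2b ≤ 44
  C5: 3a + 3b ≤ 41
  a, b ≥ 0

Primal min cᵀx s.t. Ax ≤ b, x ≥ 0  →  Dual max −bᵀy s.t. Aᵀy ≥ −c, y ≥ 0.

Maximize: z = -11y1 - 39y2 - 21y3 - 44y4 - 41y5

Subject to:
  y1 + 2y2 + y3 + 5y4 + 3y5 ≥ 3
  y1 + 5y2 + 3y3 + 2y4 + 3y5 ≥ 5
  y1, y2, y3, y4, y5 ≥ 0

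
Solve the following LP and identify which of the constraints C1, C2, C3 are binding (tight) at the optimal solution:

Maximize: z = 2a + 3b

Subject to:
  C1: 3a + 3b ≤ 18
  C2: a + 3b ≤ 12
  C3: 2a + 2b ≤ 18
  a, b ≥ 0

At a = 3, b = 3, compute slack b - a·x for each constraint:
  C1: 18 − 18 = 0  (binding)
  C2: 12 − 12 = 0  (binding)
  C3: 18 − 12 = 6  (slack)

Optimal: a = 3, b = 3
Binding: C1, C2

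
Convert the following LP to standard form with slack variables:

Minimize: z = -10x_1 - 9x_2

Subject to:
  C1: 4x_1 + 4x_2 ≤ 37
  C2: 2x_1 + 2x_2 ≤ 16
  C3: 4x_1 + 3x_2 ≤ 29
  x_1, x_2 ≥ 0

min z = -10x_1 - 9x_2

s.t.
  4x_1 + 4x_2 + s1 = 37
  2x_1 + 2x_2 + s2 = 16
  4x_1 + 3x_2 + s3 = 29
  x_1, x_2, s1, s2, s3 ≥ 0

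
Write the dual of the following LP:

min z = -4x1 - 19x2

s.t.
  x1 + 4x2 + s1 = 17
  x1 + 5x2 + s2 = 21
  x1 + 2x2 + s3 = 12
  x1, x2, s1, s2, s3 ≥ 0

Primal min cᵀx s.t. Ax ≤ b, x ≥ 0  →  Dual max −bᵀy s.t. Aᵀy ≥ −c, y ≥ 0.

Maximize: z = -17y1 - 21y2 - 12y3

Subject to:
  y1 + y2 + y3 ≥ 4
  4y1 + 5y2 + 2y3 ≥ 19
  y1, y2, y3 ≥ 0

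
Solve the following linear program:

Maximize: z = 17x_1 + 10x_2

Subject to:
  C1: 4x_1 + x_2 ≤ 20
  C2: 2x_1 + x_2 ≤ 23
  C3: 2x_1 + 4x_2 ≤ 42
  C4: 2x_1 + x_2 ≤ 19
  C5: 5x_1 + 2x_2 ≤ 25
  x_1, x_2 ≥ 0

Evaluate the objective at each vertex of the feasible region:
  z(0, 0) = 0
  z(5, 0) = 85
  z(1, 10) = 117  ←
  z(0, 10.5) = 105
The maximum is at x_1 = 1, x_2 = 10.

x_1 = 1, x_2 = 10, z = 117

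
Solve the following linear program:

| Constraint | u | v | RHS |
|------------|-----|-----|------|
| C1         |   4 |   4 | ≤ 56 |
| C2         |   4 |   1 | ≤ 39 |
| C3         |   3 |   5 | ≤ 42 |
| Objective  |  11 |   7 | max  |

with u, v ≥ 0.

Evaluate the objective at each vertex of the feasible region:
  z(0, 0) = 0
  z(9.75, 0) = 107.2
  z(9, 3) = 120  ←
  z(0, 8.4) = 58.8
The maximum is at u = 9, v = 3.

u = 9, v = 3, z = 120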